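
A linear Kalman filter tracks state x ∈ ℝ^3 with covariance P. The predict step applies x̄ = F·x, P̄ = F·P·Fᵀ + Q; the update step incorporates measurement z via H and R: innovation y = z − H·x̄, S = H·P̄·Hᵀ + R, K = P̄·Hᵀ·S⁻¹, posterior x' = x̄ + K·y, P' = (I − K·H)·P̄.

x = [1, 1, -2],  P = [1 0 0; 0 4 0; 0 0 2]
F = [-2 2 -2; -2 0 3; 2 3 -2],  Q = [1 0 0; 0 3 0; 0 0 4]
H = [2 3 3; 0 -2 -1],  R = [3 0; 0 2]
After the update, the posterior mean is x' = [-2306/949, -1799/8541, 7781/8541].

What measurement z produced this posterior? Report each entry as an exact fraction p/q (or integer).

z = [-3, -1]

x̄ = F·x = [4, -8, 9]
P̄ = F·P·Fᵀ + Q = [29 -8 28; -8 25 -16; 28 -16 52]
S = H·P̄·Hᵀ + R = [764 -186; -186 90]
K = P̄·Hᵀ·S⁻¹ = [233/949 355/949; -889/5694 -11965/17082; 920/2847 3806/8541]
x' − x̄ = [-6102/949, 66529/8541, -69088/8541] = K·y
y = (KᵀK)⁻¹·Kᵀ·(x' − x̄) = [-14, -8]
z = y + H·x̄ = [-14, -8] + [11, 7] = [-3, -1]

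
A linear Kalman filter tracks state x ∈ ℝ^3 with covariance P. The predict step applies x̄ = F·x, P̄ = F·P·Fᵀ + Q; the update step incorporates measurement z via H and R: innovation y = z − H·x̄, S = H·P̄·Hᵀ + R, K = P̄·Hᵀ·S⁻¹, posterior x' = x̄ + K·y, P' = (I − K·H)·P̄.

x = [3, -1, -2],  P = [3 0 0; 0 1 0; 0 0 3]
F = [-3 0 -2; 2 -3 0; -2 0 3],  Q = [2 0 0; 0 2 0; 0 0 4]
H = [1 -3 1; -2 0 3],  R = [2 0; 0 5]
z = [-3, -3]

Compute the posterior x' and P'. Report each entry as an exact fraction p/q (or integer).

x' = [24966/260779, 197226/260779, -259055/260779]
P' = [1761327/260779 916704/260779 1102133/260779; 916704/260779 548561/260779 618891/260779; 1102133/260779 618891/260779 830262/260779]

x̄ = F·x = [-5, 9, -12]
P̄ = F·P·Fᵀ + Q = [41 -18 0; -18 23 -12; 0 -12 43]
y = z − H·x̄ = [41, 23]
S = H·P̄·Hᵀ + R = [473 47; 47 556]
K = P̄·Hᵀ·S⁻¹ = [56674/260779 -43251/260779; -55044/260779 4653/260779; 37861/260779 57304/260779]
x' = x̄ + K·y = [24966/260779, 197226/260779, -259055/260779]
P' = (I − K·H)·P̄ = [1761327/260779 916704/260779 1102133/260779; 916704/260779 548561/260779 618891/260779; 1102133/260779 618891/260779 830262/260779]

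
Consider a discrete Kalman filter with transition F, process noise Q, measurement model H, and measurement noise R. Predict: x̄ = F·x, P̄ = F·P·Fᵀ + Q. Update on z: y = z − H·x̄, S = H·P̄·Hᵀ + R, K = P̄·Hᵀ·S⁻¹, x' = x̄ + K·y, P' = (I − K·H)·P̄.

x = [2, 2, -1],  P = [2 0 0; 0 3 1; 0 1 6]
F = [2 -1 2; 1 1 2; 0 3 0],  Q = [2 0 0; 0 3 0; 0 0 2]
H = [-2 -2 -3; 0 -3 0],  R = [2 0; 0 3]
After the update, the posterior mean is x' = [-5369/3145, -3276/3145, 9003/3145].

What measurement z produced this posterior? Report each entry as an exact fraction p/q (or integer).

x̄ = F·x = [0, 2, 6]
P̄ = F·P·Fᵀ + Q = [33 25 -3; 25 36 15; -3 15 29]
S = H·P̄·Hᵀ + R = [883 501; 501 327]
K = P̄·Hᵀ·S⁻¹ = [431/6290 -2103/6290; -167/12580 -3899/12580; -1146/3145 1323/3145]
x' − x̄ = [-5369/3145, -9566/3145, -9867/3145] = K·y
y = (KᵀK)⁻¹·Kᵀ·(x' − x̄) = [19, 9]
z = y + H·x̄ = [19, 9] + [-22, -6] = [-3, 3]

z = [-3, 3]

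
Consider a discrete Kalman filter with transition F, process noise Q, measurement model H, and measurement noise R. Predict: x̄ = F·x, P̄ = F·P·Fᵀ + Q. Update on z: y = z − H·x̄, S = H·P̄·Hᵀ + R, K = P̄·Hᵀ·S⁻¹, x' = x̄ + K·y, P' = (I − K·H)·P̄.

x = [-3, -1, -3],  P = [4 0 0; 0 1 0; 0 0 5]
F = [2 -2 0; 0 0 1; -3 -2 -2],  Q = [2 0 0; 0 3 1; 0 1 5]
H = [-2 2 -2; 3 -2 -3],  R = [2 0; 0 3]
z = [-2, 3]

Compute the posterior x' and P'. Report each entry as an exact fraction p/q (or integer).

x' = [52576/63761, -14493/63761, 1057/63761]
P' = [170088/63761 193149/63761 31817/63761; 193149/63761 475185/127522 72039/127522; 31817/63761 72039/127522 37271/127522]

x̄ = F·x = [-4, -3, 17]
P̄ = F·P·Fᵀ + Q = [22 0 -20; 0 8 -9; -20 -9 65]
y = z − H·x̄ = [30, 60]
S = H·P̄·Hᵀ + R = [294 244; 244 1070]
K = P̄·Hᵀ·S⁻¹ = [-8756/63761 9505/63761; 8424/63761 -2531/127522; -14433/63761 -21663/127522]
x' = x̄ + K·y = [52576/63761, -14493/63761, 1057/63761]
P' = (I − K·H)·P̄ = [170088/63761 193149/63761 31817/63761; 193149/63761 475185/127522 72039/127522; 31817/63761 72039/127522 37271/127522]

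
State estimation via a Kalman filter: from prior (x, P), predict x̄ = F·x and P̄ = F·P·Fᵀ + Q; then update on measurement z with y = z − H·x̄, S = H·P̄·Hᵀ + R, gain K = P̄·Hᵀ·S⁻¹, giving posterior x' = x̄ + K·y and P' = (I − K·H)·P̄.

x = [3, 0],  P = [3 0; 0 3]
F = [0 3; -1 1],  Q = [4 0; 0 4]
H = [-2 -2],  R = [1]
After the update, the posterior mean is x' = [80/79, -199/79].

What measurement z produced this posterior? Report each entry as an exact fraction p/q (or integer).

x̄ = F·x = [0, -3]
P̄ = F·P·Fᵀ + Q = [31 9; 9 10]
S = H·P̄·Hᵀ + R = [237]
K = P̄·Hᵀ·S⁻¹ = [-80/237; -38/237]
x' − x̄ = [80/79, 38/79] = K·y
y = (KᵀK)⁻¹·Kᵀ·(x' − x̄) = [-3]
z = y + H·x̄ = [-3] + [6] = [3]

z = [3]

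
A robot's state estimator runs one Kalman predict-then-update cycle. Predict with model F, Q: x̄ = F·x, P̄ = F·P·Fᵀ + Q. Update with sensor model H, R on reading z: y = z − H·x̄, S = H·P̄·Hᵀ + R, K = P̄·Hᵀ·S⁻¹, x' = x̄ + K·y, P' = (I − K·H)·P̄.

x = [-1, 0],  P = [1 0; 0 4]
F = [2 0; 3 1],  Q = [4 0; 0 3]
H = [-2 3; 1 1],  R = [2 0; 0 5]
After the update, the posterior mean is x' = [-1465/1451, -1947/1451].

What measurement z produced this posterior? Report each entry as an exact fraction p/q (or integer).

z = [-2, -2]

x̄ = F·x = [-2, -3]
P̄ = F·P·Fᵀ + Q = [8 6; 6 16]
S = H·P̄·Hᵀ + R = [106 38; 38 41]
K = P̄·Hᵀ·S⁻¹ = [-225/1451 704/1451; 320/1451 482/1451]
x' − x̄ = [1437/1451, 2406/1451] = K·y
y = (KᵀK)⁻¹·Kᵀ·(x' − x̄) = [3, 3]
z = y + H·x̄ = [3, 3] + [-5, -5] = [-2, -2]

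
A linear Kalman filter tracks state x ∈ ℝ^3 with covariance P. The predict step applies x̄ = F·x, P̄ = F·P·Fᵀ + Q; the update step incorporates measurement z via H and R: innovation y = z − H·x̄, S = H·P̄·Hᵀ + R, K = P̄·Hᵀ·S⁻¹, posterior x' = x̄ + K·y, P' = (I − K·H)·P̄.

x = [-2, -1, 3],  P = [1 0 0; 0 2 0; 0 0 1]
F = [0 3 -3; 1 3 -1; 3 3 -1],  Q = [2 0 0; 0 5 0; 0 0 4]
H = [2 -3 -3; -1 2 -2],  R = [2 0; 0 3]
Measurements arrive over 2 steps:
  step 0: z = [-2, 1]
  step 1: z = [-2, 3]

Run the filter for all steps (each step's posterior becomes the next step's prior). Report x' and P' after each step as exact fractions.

step 0: x̄ = F·x = [-12, -8, -12]
step 0: P̄ = F·P·Fᵀ + Q = [29 21 21; 21 25 22; 21 22 32]
step 0: y = z − H·x̄ = [-38, -19]
step 0: S = H·P̄·Hᵀ + R = [523 110; 110 84]
step 0: K = P̄·Hᵀ·S⁻¹ = [-1261/15916 -7687/31832; -3333/15916 3045/31832; -2785/15916 -8243/31832]
step 0: x' = x̄ + K·y = [-140095/31832, -59203/31832, -13707/31832]
step 0: P' = (I − K·H)·P̄ = [528709/31832 303489/31832 50665/31832; 303489/31832 181541/31832 25229/31832; 50665/31832 25229/31832 12261/31832]
step 1: x̄ = F·x = [-17061/3979, -303997/31832, -584187/31832]
step 1: P̄ = F·P·Fᵀ + Q = [169220/3979 265797/3979 455415/3979; 265797/3979 3902229/31832 6520091/31832; 455415/3979 6520091/31832 11539277/31832]
step 1: y = z − H·x̄ = [-306905/3979, -150343/7958]
step 1: S = H·P̄·Hᵀ + R = [24072193/3979 6794510/3979; 6794510/3979 2140291/3979]
step 1: K = P̄·Hᵀ·S⁻¹ = [-4111604/122372727 -18305792/122372727; -244923479/1346099997 397487705/2692199994; -77500474/448699999 -225010667/897399998]
step 1: x' = x̄ + K·y = [138262019/122372727, 18249955699/10768799976, -1051742929/3589599992]
step 1: P' = (I − K·H)·P̄ = [795051076/122372727 451420985/122372727 27118045/40790909; 451420985/122372727 25018536289/10768799976 923695573/3589599992; 27118045/40790909 923695573/3589599992 1080565595/3589599992]

step 0: x' = [-140095/31832, -59203/31832, -13707/31832], P' = [528709/31832 303489/31832 50665/31832; 303489/31832 181541/31832 25229/31832; 50665/31832 25229/31832 12261/31832]
step 1: x' = [138262019/122372727, 18249955699/10768799976, -1051742929/3589599992], P' = [795051076/122372727 451420985/122372727 27118045/40790909; 451420985/122372727 25018536289/10768799976 923695573/3589599992; 27118045/40790909 923695573/3589599992 1080565595/3589599992]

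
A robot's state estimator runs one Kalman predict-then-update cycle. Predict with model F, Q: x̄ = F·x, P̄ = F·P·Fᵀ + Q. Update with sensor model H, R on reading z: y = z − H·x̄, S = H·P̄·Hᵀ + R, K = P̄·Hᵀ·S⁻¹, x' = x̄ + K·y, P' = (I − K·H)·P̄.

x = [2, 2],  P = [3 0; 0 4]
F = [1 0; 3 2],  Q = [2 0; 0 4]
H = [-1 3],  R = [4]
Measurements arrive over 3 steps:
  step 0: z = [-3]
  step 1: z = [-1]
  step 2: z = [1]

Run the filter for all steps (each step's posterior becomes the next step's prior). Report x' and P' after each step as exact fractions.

step 0: x' = [37/189, -52/63], P' = [703/189 83/63; 83/63 19/21]
step 1: x' = [3233/8299, -8744/41495], P' = [23431/8299 8709/8299; 8709/8299 34287/41495]
step 2: x' = [2379299/7327681, 3259234/7327681], P' = [20349591/7327681 7526877/7327681; 7526877/7327681 5976715/7327681]

step 0: x̄ = F·x = [2, 10]
step 0: P̄ = F·P·Fᵀ + Q = [5 9; 9 47]
step 0: y = z − H·x̄ = [-31]
step 0: S = H·P̄·Hᵀ + R = [378]
step 0: K = P̄·Hᵀ·S⁻¹ = [11/189; 22/63]
step 0: x' = x̄ + K·y = [37/189, -52/63]
step 0: P' = (I − K·H)·P̄ = [703/189 83/63; 83/63 19/21]
step 1: x̄ = F·x = [37/189, -67/63]
step 1: P̄ = F·P·Fᵀ + Q = [1081/189 869/63; 869/63 1195/21]
step 1: y = z − H·x̄ = [451/189]
step 1: S = H·P̄·Hᵀ + R = [82990/189]
step 1: K = P̄·Hᵀ·S⁻¹ = [674/8299; 14829/41495]
step 1: x' = x̄ + K·y = [3233/8299, -8744/41495]
step 1: P' = (I − K·H)·P̄ = [23431/8299 8709/8299; 8709/8299 34287/41495]
step 2: x̄ = F·x = [3233/8299, 31007/41495]
step 2: P̄ = F·P·Fᵀ + Q = [40029/8299 87711/8299; 87711/8299 1880063/41495]
step 2: y = z − H·x̄ = [-35361/41495]
step 2: S = H·P̄·Hᵀ + R = [14655362/41495]
step 2: K = P̄·Hᵀ·S⁻¹ = [557760/7327681; 2600817/7327681]
step 2: x' = x̄ + K·y = [2379299/7327681, 3259234/7327681]
step 2: P' = (I − K·H)·P̄ = [20349591/7327681 7526877/7327681; 7526877/7327681 5976715/7327681]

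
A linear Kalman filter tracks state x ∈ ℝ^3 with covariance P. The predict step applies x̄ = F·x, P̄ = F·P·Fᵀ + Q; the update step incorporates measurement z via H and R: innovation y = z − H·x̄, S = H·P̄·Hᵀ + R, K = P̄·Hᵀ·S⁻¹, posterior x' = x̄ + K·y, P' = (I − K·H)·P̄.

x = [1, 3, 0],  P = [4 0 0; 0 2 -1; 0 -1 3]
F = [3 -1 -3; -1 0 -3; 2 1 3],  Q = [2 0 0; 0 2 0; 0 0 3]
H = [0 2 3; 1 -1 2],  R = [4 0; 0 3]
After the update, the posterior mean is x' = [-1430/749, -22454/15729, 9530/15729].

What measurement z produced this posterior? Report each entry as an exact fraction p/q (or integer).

z = [-2, 1]

x̄ = F·x = [0, -1, 5]
P̄ = F·P·Fᵀ + Q = [61 12 1; 12 33 -32; 1 -32 42]
S = H·P̄·Hᵀ + R = [130 181; 181 373]
K = P̄·Hᵀ·S⁻¹ = [40/749 83/749; 4195/15729 -5620/15729; 1949/15729 3988/15729]
x' − x̄ = [-1430/749, -6725/15729, -69115/15729] = K·y
y = (KᵀK)⁻¹·Kᵀ·(x' − x̄) = [-15, -10]
z = y + H·x̄ = [-15, -10] + [13, 11] = [-2, 1]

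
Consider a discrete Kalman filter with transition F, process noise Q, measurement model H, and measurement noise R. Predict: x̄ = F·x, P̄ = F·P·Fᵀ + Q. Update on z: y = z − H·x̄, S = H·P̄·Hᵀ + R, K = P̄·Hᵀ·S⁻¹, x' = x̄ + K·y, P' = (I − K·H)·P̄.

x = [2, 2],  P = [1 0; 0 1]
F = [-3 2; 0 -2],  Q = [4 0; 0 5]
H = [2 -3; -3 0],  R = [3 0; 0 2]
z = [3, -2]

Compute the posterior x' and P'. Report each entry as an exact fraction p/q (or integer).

x̄ = F·x = [-2, -4]
P̄ = F·P·Fᵀ + Q = [17 -4; -4 9]
y = z − H·x̄ = [-5, -8]
S = H·P̄·Hᵀ + R = [200 -138; -138 155]
K = P̄·Hᵀ·S⁻¹ = [23/2989 -963/2989; -3769/11956 -1215/5978]
x' = x̄ + K·y = [1611/2989, -9539/11956]
P' = (I − K·H)·P̄ = [642/2989 405/2989; 405/2989 4849/11956]

x' = [1611/2989, -9539/11956]
P' = [642/2989 405/2989; 405/2989 4849/11956]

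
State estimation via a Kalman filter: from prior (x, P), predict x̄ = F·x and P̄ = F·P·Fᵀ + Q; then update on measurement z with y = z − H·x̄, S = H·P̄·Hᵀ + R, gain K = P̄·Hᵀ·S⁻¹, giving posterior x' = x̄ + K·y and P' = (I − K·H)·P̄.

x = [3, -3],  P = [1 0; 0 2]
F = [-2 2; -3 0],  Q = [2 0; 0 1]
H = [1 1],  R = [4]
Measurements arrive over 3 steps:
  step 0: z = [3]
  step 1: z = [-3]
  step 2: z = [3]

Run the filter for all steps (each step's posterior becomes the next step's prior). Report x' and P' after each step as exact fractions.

step 0: x̄ = F·x = [-12, -9]
step 0: P̄ = F·P·Fᵀ + Q = [14 6; 6 10]
step 0: y = z − H·x̄ = [24]
step 0: S = H·P̄·Hᵀ + R = [40]
step 0: K = P̄·Hᵀ·S⁻¹ = [1/2; 2/5]
step 0: x' = x̄ + K·y = [0, 3/5]
step 0: P' = (I − K·H)·P̄ = [4 -2; -2 18/5]
step 1: x̄ = F·x = [6/5, 0]
step 1: P̄ = F·P·Fᵀ + Q = [242/5 36; 36 37]
step 1: y = z − H·x̄ = [-21/5]
step 1: S = H·P̄·Hᵀ + R = [807/5]
step 1: K = P̄·Hᵀ·S⁻¹ = [422/807; 365/807]
step 1: x' = x̄ + K·y = [-268/269, -511/269]
step 1: P' = (I − K·H)·P̄ = [3442/807 -1754/807; -1754/807 3214/807]
step 2: x̄ = F·x = [-486/269, 804/269]
step 2: P̄ = F·P·Fᵀ + Q = [14090/269 10392/269; 10392/269 10595/269]
step 2: y = z − H·x̄ = [489/269]
step 2: S = H·P̄·Hᵀ + R = [46545/269]
step 2: K = P̄·Hᵀ·S⁻¹ = [24482/46545; 20987/46545]
step 2: x' = x̄ + K·y = [-13196/15515, 59089/15515]
step 2: P' = (I − K·H)·P̄ = [209854/46545 -111926/46545; -111926/46545 195874/46545]

step 0: x' = [0, 3/5], P' = [4 -2; -2 18/5]
step 1: x' = [-268/269, -511/269], P' = [3442/807 -1754/807; -1754/807 3214/807]
step 2: x' = [-13196/15515, 59089/15515], P' = [209854/46545 -111926/46545; -111926/46545 195874/46545]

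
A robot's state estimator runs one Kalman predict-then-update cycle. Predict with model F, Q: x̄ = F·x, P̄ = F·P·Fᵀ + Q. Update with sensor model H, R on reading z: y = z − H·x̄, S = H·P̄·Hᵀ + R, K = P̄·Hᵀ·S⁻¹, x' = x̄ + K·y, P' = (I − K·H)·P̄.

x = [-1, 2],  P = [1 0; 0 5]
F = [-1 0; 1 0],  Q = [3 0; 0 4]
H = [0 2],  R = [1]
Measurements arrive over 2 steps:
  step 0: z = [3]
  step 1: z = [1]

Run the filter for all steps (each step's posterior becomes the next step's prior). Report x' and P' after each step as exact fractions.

step 0: x' = [11/21, 29/21], P' = [80/21 -1/21; -1/21 5/21]
step 1: x' = [-347/677, 339/677], P' = [3391/677 -80/677; -80/677 164/677]

step 0: x̄ = F·x = [1, -1]
step 0: P̄ = F·P·Fᵀ + Q = [4 -1; -1 5]
step 0: y = z − H·x̄ = [5]
step 0: S = H·P̄·Hᵀ + R = [21]
step 0: K = P̄·Hᵀ·S⁻¹ = [-2/21; 10/21]
step 0: x' = x̄ + K·y = [11/21, 29/21]
step 0: P' = (I − K·H)·P̄ = [80/21 -1/21; -1/21 5/21]
step 1: x̄ = F·x = [-11/21, 11/21]
step 1: P̄ = F·P·Fᵀ + Q = [143/21 -80/21; -80/21 164/21]
step 1: y = z − H·x̄ = [-1/21]
step 1: S = H·P̄·Hᵀ + R = [677/21]
step 1: K = P̄·Hᵀ·S⁻¹ = [-160/677; 328/677]
step 1: x' = x̄ + K·y = [-347/677, 339/677]
step 1: P' = (I − K·H)·P̄ = [3391/677 -80/677; -80/677 164/677]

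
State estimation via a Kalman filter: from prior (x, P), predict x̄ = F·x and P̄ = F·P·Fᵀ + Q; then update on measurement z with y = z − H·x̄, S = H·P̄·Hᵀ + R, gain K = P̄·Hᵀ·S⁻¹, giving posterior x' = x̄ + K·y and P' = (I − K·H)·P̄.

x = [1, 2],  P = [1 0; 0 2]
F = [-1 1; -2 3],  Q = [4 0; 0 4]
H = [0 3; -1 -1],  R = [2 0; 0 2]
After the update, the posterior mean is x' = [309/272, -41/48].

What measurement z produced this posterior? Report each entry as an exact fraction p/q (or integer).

z = [-3, -1]

x̄ = F·x = [1, 4]
P̄ = F·P·Fᵀ + Q = [7 8; 8 26]
S = H·P̄·Hᵀ + R = [236 -102; -102 51]
K = P̄·Hᵀ·S⁻¹ = [-3/16 -91/136; 5/16 -1/24]
x' − x̄ = [37/272, -233/48] = K·y
y = (KᵀK)⁻¹·Kᵀ·(x' − x̄) = [-15, 4]
z = y + H·x̄ = [-15, 4] + [12, -5] = [-3, -1]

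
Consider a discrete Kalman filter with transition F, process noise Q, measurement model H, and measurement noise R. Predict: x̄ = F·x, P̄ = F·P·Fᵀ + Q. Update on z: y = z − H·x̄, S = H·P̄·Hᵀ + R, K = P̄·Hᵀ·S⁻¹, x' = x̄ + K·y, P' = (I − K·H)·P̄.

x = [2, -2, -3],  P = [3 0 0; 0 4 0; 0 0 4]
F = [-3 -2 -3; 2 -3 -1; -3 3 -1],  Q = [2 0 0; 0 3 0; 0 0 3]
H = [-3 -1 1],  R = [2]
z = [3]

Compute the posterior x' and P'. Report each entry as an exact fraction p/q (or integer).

x̄ = F·x = [7, 13, -9]
P̄ = F·P·Fᵀ + Q = [81 18 15; 18 55 -50; 15 -50 70]
y = z − H·x̄ = [46]
S = H·P̄·Hᵀ + R = [974]
K = P̄·Hᵀ·S⁻¹ = [-123/487; -159/974; 75/974]
x' = x̄ + K·y = [-2249/487, 2674/487, -2658/487]
P' = (I − K·H)·P̄ = [9189/487 -10791/487 16530/487; -10791/487 28289/974 -36775/974; 16530/487 -36775/974 62555/974]

x' = [-2249/487, 2674/487, -2658/487]
P' = [9189/487 -10791/487 16530/487; -10791/487 28289/974 -36775/974; 16530/487 -36775/974 62555/974]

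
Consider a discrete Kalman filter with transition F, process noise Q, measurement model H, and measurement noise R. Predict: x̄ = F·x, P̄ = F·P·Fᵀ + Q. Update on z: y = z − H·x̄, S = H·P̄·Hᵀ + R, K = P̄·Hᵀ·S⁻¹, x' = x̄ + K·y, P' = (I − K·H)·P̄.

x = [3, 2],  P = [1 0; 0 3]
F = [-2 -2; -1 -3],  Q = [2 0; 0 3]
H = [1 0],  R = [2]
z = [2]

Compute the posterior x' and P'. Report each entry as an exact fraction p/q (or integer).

x' = [4/5, 3]
P' = [9/5 2; 2 11]

x̄ = F·x = [-10, -9]
P̄ = F·P·Fᵀ + Q = [18 20; 20 31]
y = z − H·x̄ = [12]
S = H·P̄·Hᵀ + R = [20]
K = P̄·Hᵀ·S⁻¹ = [9/10; 1]
x' = x̄ + K·y = [4/5, 3]
P' = (I − K·H)·P̄ = [9/5 2; 2 11]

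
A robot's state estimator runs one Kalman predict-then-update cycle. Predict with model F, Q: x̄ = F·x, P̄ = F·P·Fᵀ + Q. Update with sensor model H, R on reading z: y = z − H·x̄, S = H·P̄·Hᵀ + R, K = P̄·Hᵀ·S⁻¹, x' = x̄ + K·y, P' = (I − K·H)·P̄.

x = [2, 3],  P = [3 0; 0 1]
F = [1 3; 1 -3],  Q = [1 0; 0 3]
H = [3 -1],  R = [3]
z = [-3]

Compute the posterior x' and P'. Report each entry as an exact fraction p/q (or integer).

x̄ = F·x = [11, -7]
P̄ = F·P·Fᵀ + Q = [13 -6; -6 15]
y = z − H·x̄ = [-43]
S = H·P̄·Hᵀ + R = [171]
K = P̄·Hᵀ·S⁻¹ = [5/19; -11/57]
x' = x̄ + K·y = [-6/19, 74/57]
P' = (I − K·H)·P̄ = [22/19 51/19; 51/19 164/19]

x' = [-6/19, 74/57]
P' = [22/19 51/19; 51/19 164/19]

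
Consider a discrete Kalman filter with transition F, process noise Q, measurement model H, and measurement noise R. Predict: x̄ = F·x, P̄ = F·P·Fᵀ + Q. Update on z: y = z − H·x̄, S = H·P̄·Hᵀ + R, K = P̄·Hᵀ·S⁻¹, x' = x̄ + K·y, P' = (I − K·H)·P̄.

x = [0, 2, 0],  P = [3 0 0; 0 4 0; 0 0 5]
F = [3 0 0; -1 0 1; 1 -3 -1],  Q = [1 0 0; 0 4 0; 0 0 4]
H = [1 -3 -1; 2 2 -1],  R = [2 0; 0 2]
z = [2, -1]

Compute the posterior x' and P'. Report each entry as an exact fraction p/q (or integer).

x' = [-45524/22227, -3919/22227, -26277/7409]
P' = [280522/22227 -56776/22227 146812/7409; -56776/22227 14986/22227 -30298/7409; 146812/7409 -30298/7409 238034/7409]

x̄ = F·x = [0, 0, -6]
P̄ = F·P·Fᵀ + Q = [28 -9 9; -9 12 -8; 9 -8 48]
y = z − H·x̄ = [-4, -7]
S = H·P̄·Hᵀ + R = [174 33; 33 134]
K = P̄·Hᵀ·S⁻¹ = [5207/22227 1176/7409; -5420/22227 1219/7409; -164/7409 -2503/7409]
x' = x̄ + K·y = [-45524/22227, -3919/22227, -26277/7409]
P' = (I − K·H)·P̄ = [280522/22227 -56776/22227 146812/7409; -56776/22227 14986/22227 -30298/7409; 146812/7409 -30298/7409 238034/7409]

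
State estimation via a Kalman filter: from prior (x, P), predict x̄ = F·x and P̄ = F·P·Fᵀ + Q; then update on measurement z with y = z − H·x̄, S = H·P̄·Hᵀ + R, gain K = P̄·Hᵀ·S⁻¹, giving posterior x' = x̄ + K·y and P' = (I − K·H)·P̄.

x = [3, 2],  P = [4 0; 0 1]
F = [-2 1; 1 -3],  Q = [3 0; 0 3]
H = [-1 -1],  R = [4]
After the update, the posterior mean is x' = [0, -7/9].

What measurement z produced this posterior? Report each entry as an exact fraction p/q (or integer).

x̄ = F·x = [-4, -3]
P̄ = F·P·Fᵀ + Q = [20 -11; -11 16]
S = H·P̄·Hᵀ + R = [18]
K = P̄·Hᵀ·S⁻¹ = [-1/2; -5/18]
x' − x̄ = [4, 20/9] = K·y
y = (KᵀK)⁻¹·Kᵀ·(x' − x̄) = [-8]
z = y + H·x̄ = [-8] + [7] = [-1]

z = [-1]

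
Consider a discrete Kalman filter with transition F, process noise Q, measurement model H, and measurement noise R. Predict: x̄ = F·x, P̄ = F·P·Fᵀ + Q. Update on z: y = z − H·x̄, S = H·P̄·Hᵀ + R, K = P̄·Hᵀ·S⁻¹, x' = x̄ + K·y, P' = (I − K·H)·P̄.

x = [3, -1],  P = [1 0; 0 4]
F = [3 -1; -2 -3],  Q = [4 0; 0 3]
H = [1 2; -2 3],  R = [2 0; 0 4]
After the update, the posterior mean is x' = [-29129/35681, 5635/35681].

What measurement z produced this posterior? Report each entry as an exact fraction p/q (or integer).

x̄ = F·x = [10, -3]
P̄ = F·P·Fᵀ + Q = [17 6; 6 43]
S = H·P̄·Hᵀ + R = [215 218; 218 387]
K = P̄·Hᵀ·S⁻¹ = [14711/35681 -9762/35681; 10098/35681 5099/35681]
x' − x̄ = [-385939/35681, 112678/35681] = K·y
y = (KᵀK)⁻¹·Kᵀ·(x' − x̄) = [-5, 32]
z = y + H·x̄ = [-5, 32] + [4, -29] = [-1, 3]

z = [-1, 3]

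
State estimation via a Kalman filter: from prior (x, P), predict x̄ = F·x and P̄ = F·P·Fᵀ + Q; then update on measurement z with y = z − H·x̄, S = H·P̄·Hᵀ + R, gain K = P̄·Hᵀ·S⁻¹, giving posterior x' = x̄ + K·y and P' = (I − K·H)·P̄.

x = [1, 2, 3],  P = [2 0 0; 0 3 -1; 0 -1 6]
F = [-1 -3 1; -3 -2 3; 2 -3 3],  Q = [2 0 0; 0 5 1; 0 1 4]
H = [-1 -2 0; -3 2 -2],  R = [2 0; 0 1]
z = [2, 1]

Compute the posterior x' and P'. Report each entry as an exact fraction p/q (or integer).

x' = [-369528/98233, 87528/98233, 592037/98233]
P' = [1069502/294699 -485942/294699 -2073412/294699; -485942/294699 365288/294699 1085983/294699; -2073412/294699 1085983/294699 4236218/294699]

x̄ = F·x = [-4, 2, 5]
P̄ = F·P·Fᵀ + Q = [43 53 53; 53 101 76; 53 76 111]
y = z − H·x̄ = [2, -5]
S = H·P̄·Hᵀ + R = [661 347; 347 628]
K = P̄·Hᵀ·S⁻¹ = [-48809/294699 -33566/294699; -122317/294699 16436/294699; -49277/294699 -80234/294699]
x' = x̄ + K·y = [-369528/98233, 87528/98233, 592037/98233]
P' = (I − K·H)·P̄ = [1069502/294699 -485942/294699 -2073412/294699; -485942/294699 365288/294699 1085983/294699; -2073412/294699 1085983/294699 4236218/294699]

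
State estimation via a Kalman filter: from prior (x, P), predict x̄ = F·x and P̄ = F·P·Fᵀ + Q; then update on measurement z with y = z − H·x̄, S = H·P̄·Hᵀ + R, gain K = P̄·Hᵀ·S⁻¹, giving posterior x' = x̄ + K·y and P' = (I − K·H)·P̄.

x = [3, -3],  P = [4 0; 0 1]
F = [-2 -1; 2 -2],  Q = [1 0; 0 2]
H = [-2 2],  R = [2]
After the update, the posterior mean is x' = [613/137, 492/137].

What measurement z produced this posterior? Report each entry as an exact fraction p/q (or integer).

z = [-2]

x̄ = F·x = [-3, 12]
P̄ = F·P·Fᵀ + Q = [18 -14; -14 22]
S = H·P̄·Hᵀ + R = [274]
K = P̄·Hᵀ·S⁻¹ = [-32/137; 36/137]
x' − x̄ = [1024/137, -1152/137] = K·y
y = (KᵀK)⁻¹·Kᵀ·(x' − x̄) = [-32]
z = y + H·x̄ = [-32] + [30] = [-2]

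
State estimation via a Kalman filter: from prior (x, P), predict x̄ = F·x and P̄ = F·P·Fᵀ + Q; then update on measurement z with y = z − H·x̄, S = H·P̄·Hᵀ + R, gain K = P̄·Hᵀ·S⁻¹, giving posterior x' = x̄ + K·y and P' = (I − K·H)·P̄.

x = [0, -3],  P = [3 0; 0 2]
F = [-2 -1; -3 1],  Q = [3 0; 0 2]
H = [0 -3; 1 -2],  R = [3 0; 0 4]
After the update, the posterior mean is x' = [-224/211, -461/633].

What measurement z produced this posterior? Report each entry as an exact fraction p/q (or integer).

x̄ = F·x = [3, -3]
P̄ = F·P·Fᵀ + Q = [17 16; 16 31]
S = H·P̄·Hᵀ + R = [282 138; 138 81]
K = P̄·Hᵀ·S⁻¹ = [-101/211 133/211; -395/1266 -23/633]
x' − x̄ = [-857/211, 1438/633] = K·y
y = (KᵀK)⁻¹·Kᵀ·(x' − x̄) = [-6, -11]
z = y + H·x̄ = [-6, -11] + [9, 9] = [3, -2]

z = [3, -2]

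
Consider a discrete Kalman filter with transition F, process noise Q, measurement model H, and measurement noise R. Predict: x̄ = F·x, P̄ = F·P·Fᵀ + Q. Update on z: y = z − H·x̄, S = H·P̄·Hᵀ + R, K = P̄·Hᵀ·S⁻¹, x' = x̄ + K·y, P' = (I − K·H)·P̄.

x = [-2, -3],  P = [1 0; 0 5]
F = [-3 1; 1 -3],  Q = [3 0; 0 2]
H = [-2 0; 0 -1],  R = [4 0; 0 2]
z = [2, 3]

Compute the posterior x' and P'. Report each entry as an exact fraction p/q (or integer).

x' = [-49/144, -17/8]
P' = [263/288 -1/16; -1/16 15/8]

x̄ = F·x = [3, 7]
P̄ = F·P·Fᵀ + Q = [17 -18; -18 48]
y = z − H·x̄ = [8, 10]
S = H·P̄·Hᵀ + R = [72 -36; -36 50]
K = P̄·Hᵀ·S⁻¹ = [-263/576 1/32; 1/32 -15/16]
x' = x̄ + K·y = [-49/144, -17/8]
P' = (I − K·H)·P̄ = [263/288 -1/16; -1/16 15/8]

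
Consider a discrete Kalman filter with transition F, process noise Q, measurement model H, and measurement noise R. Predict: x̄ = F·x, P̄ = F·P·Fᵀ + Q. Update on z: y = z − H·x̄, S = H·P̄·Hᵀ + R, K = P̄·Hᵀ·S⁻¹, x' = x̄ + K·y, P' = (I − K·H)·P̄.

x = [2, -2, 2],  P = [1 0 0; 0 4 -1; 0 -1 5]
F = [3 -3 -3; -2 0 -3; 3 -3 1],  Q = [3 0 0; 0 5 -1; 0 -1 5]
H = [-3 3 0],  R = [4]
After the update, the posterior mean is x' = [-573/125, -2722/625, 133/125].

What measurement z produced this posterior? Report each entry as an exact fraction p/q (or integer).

z = [1]

x̄ = F·x = [6, -10, 14]
P̄ = F·P·Fᵀ + Q = [75 30 24; 30 54 -31; 24 -31 61]
S = H·P̄·Hᵀ + R = [625]
K = P̄·Hᵀ·S⁻¹ = [-27/125; 72/625; -33/125]
x' − x̄ = [-1323/125, 3528/625, -1617/125] = K·y
y = (KᵀK)⁻¹·Kᵀ·(x' − x̄) = [49]
z = y + H·x̄ = [49] + [-48] = [1]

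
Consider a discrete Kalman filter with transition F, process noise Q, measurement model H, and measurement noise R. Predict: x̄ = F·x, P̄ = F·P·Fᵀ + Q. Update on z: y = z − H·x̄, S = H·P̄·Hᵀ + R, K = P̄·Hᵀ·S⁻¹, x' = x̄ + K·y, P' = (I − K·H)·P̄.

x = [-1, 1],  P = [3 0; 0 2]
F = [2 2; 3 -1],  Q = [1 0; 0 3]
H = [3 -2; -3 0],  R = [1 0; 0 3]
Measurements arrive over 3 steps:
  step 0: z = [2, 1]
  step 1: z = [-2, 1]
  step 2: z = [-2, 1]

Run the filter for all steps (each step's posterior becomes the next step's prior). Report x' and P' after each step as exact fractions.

step 0: x' = [-427/1185, -9302/5925], P' = [77/237 574/1185; 574/1185 5744/5925]
step 1: x' = [-1198915/3256601, 1609671/3256601], P' = [919545/3256601 1301518/3256601; 1301518/3256601 2603576/3256601]
step 2: x' = [-798310603/1522923421, 131281766/1522923421], P' = [428216445/1522923421 606199014/1522923421; 606199014/1522923421 1214205824/1522923421]

step 0: x̄ = F·x = [0, -4]
step 0: P̄ = F·P·Fᵀ + Q = [21 14; 14 32]
step 0: y = z − H·x̄ = [-6, 1]
step 0: S = H·P̄·Hᵀ + R = [150 -105; -105 192]
step 0: K = P̄·Hᵀ·S⁻¹ = [7/1185 -77/237; -2878/5925 -574/1185]
step 0: x' = x̄ + K·y = [-427/1185, -9302/5925]
step 0: P' = (I − K·H)·P̄ = [77/237 574/1185; 574/1185 5744/5925]
step 1: x̄ = F·x = [-22874/5925, 2897/5925]
step 1: P̄ = F·P·Fᵀ + Q = [59561/5925 11542/5925; 11542/5925 23624/5925]
step 1: y = z − H·x̄ = [62566/5925, -20899/1975]
step 1: S = H·P̄·Hᵀ + R = [497966/5925 -155599/1975; -155599/1975 184608/1975]
step 1: K = P̄·Hᵀ·S⁻¹ = [155599/3256601 -919545/3256601; -1302598/3256601 -1301518/3256601]
step 1: x' = x̄ + K·y = [-1198915/3256601, 1609671/3256601]
step 1: P' = (I − K·H)·P̄ = [919545/3256601 1301518/3256601; 1301518/3256601 2603576/3256601]
step 2: x̄ = F·x = [821512/3256601, -5206416/3256601]
step 2: P̄ = F·P·Fᵀ + Q = [27761229/3256601 5516190/3256601; 5516190/3256601 12840176/3256601]
step 2: y = z − H·x̄ = [-19390570/3256601, 5721137/3256601]
step 2: S = H·P̄·Hᵀ + R = [238274086/3256601 -216753921/3256601; -216753921/3256601 259620864/3256601]
step 2: K = P̄·Hᵀ·S⁻¹ = [72251307/1522923421 -428216445/1522923421; -609814606/1522923421 -606199014/1522923421]
step 2: x' = x̄ + K·y = [-798310603/1522923421, 131281766/1522923421]
step 2: P' = (I − K·H)·P̄ = [428216445/1522923421 606199014/1522923421; 606199014/1522923421 1214205824/1522923421]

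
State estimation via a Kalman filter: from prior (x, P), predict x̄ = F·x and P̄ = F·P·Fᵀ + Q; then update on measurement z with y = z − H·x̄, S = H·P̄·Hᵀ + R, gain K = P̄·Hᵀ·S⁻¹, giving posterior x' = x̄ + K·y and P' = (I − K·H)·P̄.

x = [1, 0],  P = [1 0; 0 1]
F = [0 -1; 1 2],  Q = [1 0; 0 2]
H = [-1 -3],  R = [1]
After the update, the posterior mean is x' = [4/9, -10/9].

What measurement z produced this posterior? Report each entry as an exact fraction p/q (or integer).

x̄ = F·x = [0, 1]
P̄ = F·P·Fᵀ + Q = [2 -2; -2 7]
S = H·P̄·Hᵀ + R = [54]
K = P̄·Hᵀ·S⁻¹ = [2/27; -19/54]
x' − x̄ = [4/9, -19/9] = K·y
y = (KᵀK)⁻¹·Kᵀ·(x' − x̄) = [6]
z = y + H·x̄ = [6] + [-3] = [3]

z = [3]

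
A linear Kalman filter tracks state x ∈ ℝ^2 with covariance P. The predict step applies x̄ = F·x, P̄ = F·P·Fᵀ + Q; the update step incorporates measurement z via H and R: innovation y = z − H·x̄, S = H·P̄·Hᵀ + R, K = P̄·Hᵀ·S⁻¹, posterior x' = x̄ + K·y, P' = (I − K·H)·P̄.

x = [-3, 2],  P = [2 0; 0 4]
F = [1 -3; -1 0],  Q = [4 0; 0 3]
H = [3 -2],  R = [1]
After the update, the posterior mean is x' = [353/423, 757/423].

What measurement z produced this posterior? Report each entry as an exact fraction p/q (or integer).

x̄ = F·x = [-9, 3]
P̄ = F·P·Fᵀ + Q = [42 -2; -2 5]
S = H·P̄·Hᵀ + R = [423]
K = P̄·Hᵀ·S⁻¹ = [130/423; -16/423]
x' − x̄ = [4160/423, -512/423] = K·y
y = (KᵀK)⁻¹·Kᵀ·(x' − x̄) = [32]
z = y + H·x̄ = [32] + [-33] = [-1]

z = [-1]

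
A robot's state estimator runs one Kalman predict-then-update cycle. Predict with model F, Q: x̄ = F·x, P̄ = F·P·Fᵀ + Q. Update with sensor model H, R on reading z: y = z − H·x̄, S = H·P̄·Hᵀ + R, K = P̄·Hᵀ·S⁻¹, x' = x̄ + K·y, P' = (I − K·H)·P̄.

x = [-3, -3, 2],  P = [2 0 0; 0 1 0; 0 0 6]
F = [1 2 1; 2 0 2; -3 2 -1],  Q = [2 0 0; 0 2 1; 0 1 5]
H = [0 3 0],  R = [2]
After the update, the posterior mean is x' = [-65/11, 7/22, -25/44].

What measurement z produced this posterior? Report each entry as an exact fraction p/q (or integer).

z = [1]

x̄ = F·x = [-7, -2, 1]
P̄ = F·P·Fᵀ + Q = [14 16 -8; 16 34 -23; -8 -23 33]
S = H·P̄·Hᵀ + R = [308]
K = P̄·Hᵀ·S⁻¹ = [12/77; 51/154; -69/308]
x' − x̄ = [12/11, 51/22, -69/44] = K·y
y = (KᵀK)⁻¹·Kᵀ·(x' − x̄) = [7]
z = y + H·x̄ = [7] + [-6] = [1]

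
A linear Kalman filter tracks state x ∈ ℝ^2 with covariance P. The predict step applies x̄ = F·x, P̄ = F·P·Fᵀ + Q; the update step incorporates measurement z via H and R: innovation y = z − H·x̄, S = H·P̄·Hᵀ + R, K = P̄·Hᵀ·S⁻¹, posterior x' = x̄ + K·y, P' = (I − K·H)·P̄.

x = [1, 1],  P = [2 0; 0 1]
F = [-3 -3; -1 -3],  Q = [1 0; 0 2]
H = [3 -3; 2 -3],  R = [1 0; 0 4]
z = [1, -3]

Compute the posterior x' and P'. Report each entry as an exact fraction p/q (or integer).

x̄ = F·x = [-6, -4]
P̄ = F·P·Fᵀ + Q = [28 15; 15 13]
y = z − H·x̄ = [7, -3]
S = H·P̄·Hᵀ + R = [100 60; 60 53]
K = P̄·Hᵀ·S⁻¹ = [1407/1700 -62/85; 429/850 -63/85]
x' = x̄ + K·y = [3369/1700, 1493/850]
P' = (I − K·H)·P̄ = [6367/1700 2949/850; 2949/850 1403/425]

x' = [3369/1700, 1493/850]
P' = [6367/1700 2949/850; 2949/850 1403/425]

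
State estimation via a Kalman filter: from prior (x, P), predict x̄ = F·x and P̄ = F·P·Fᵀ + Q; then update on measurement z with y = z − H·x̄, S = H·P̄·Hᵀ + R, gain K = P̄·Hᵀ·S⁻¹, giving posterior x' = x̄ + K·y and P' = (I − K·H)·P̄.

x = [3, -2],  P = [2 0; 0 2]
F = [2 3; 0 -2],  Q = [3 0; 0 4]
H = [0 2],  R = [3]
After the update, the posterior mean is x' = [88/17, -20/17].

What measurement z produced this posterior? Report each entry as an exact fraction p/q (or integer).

x̄ = F·x = [0, 4]
P̄ = F·P·Fᵀ + Q = [29 -12; -12 12]
S = H·P̄·Hᵀ + R = [51]
K = P̄·Hᵀ·S⁻¹ = [-8/17; 8/17]
x' − x̄ = [88/17, -88/17] = K·y
y = (KᵀK)⁻¹·Kᵀ·(x' − x̄) = [-11]
z = y + H·x̄ = [-11] + [8] = [-3]

z = [-3]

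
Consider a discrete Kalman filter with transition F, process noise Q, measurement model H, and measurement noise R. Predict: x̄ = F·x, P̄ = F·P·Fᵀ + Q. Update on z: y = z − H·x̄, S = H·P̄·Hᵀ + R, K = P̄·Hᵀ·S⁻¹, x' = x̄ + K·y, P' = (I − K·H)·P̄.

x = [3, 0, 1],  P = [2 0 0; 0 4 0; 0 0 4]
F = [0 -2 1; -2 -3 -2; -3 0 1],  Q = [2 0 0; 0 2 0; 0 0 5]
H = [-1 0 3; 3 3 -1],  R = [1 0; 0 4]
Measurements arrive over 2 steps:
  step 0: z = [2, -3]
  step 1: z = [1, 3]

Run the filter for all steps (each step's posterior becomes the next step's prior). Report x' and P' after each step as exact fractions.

step 0: x' = [564813/234373, -695070/234373, 334880/234373], P' = [2387106/234373 -2087652/234373 796642/234373; -2087652/234373 1931854/234373 -688130/234373; 796642/234373 -688130/234373 291788/234373]
step 1: x' = [43804455248/32345587717, -804121312/32345587717, 25587002569/32345587717], P' = [66901079822/32345587717 -53957144578/32345587717 21396427860/32345587717; -53957144578/32345587717 57318544504/32345587717 -16090170030/32345587717; 21396427860/32345587717 -16090170030/32345587717 10400339270/32345587717]

step 0: x̄ = F·x = [1, -8, -8]
step 0: P̄ = F·P·Fᵀ + Q = [22 16 4; 16 62 4; 4 4 27]
step 0: y = z − H·x̄ = [27, 10]
step 0: S = H·P̄·Hᵀ + R = [242 -119; -119 1027]
step 0: K = P̄·Hᵀ·S⁻¹ = [2820/234373 25430/234373; 23262/234373 55184/234373; 78722/234373 8437/234373]
step 0: x' = x̄ + K·y = [564813/234373, -695070/234373, 334880/234373]
step 0: P' = (I − K·H)·P̄ = [2387106/234373 -2087652/234373 796642/234373; -2087652/234373 1931854/234373 -688130/234373; 796642/234373 -688130/234373 291788/234373]
step 1: x̄ = F·x = [1725020/234373, 285824/234373, -1359559/234373]
step 1: P̄ = F·P·Fᵀ + Q = [11240470/234373 375526/234373 -13247790/234373; 375526/234373 1634760/234373 201150/234373; -13247790/234373 201150/234373 18167755/234373]
step 1: y = z − H·x̄ = [6038070/234373, -6688972/234373]
step 1: S = H·P̄·Hᵀ + R = [254471378/234373 -220018803/234373; -220018803/234373 220021625/234373]
step 1: K = P̄·Hᵀ·S⁻¹ = [-2711796242/32345587717 4358844468/32345587717; 5686634488/32345587717 6543592452/32345587717; 9804589950/32345587717 1379608555/32345587717]
step 1: x' = x̄ + K·y = [43804455248/32345587717, -804121312/32345587717, 25587002569/32345587717]
step 1: P' = (I − K·H)·P̄ = [66901079822/32345587717 -53957144578/32345587717 21396427860/32345587717; -53957144578/32345587717 57318544504/32345587717 -16090170030/32345587717; 21396427860/32345587717 -16090170030/32345587717 10400339270/32345587717]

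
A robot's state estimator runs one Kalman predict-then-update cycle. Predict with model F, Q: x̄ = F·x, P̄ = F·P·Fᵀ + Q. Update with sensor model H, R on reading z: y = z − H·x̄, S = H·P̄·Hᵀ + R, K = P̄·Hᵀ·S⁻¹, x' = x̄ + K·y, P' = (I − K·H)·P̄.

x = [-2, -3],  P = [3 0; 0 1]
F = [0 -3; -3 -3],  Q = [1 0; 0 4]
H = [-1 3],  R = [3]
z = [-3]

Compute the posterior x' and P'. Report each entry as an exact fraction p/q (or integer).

x̄ = F·x = [9, 15]
P̄ = F·P·Fᵀ + Q = [10 9; 9 40]
y = z − H·x̄ = [-39]
S = H·P̄·Hᵀ + R = [319]
K = P̄·Hᵀ·S⁻¹ = [17/319; 111/319]
x' = x̄ + K·y = [2208/319, 456/319]
P' = (I − K·H)·P̄ = [2901/319 984/319; 984/319 439/319]

x' = [2208/319, 456/319]
P' = [2901/319 984/319; 984/319 439/319]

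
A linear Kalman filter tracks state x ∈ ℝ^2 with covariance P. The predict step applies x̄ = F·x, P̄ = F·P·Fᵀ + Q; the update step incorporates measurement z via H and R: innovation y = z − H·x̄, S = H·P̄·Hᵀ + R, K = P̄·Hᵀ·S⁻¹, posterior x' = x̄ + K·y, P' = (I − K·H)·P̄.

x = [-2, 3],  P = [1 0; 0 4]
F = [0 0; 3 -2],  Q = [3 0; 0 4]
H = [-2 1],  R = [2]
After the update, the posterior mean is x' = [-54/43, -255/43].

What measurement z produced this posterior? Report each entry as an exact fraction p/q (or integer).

x̄ = F·x = [0, -12]
P̄ = F·P·Fᵀ + Q = [3 0; 0 29]
S = H·P̄·Hᵀ + R = [43]
K = P̄·Hᵀ·S⁻¹ = [-6/43; 29/43]
x' − x̄ = [-54/43, 261/43] = K·y
y = (KᵀK)⁻¹·Kᵀ·(x' − x̄) = [9]
z = y + H·x̄ = [9] + [-12] = [-3]

z = [-3]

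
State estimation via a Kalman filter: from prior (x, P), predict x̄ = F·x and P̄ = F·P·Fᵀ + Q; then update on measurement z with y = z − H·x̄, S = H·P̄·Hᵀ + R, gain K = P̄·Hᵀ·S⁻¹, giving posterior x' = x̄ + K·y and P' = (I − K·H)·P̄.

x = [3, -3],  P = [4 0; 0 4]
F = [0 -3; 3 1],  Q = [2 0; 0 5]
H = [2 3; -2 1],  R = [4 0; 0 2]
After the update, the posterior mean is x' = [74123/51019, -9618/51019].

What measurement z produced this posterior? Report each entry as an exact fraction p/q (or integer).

x̄ = F·x = [9, 6]
P̄ = F·P·Fᵀ + Q = [38 -12; -12 45]
S = H·P̄·Hᵀ + R = [417 31; 31 247]
K = P̄·Hᵀ·S⁻¹ = [6304/51019 -18968/51019; 12639/51019 12666/51019]
x' − x̄ = [-385048/51019, -315732/51019] = K·y
y = (KᵀK)⁻¹·Kᵀ·(x' − x̄) = [-34, 9]
z = y + H·x̄ = [-34, 9] + [36, -12] = [2, -3]

z = [2, -3]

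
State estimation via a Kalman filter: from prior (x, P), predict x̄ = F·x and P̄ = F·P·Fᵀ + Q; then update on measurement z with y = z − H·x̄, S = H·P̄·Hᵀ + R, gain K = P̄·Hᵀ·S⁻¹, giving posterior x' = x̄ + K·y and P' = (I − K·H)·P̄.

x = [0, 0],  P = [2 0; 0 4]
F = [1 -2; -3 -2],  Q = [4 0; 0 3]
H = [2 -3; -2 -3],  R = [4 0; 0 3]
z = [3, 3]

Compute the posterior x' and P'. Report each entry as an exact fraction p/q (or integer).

x' = [-762/105895, -105207/105895]
P' = [45246/105895 -4164/105895; -4164/105895 20436/105895]

x̄ = F·x = [0, 0]
P̄ = F·P·Fᵀ + Q = [22 10; 10 37]
y = z − H·x̄ = [3, 3]
S = H·P̄·Hᵀ + R = [305 245; 245 544]
K = P̄·Hᵀ·S⁻¹ = [25746/105895 -5200/21179; -17409/105895 -3532/21179]
x' = x̄ + K·y = [-762/105895, -105207/105895]
P' = (I − K·H)·P̄ = [45246/105895 -4164/105895; -4164/105895 20436/105895]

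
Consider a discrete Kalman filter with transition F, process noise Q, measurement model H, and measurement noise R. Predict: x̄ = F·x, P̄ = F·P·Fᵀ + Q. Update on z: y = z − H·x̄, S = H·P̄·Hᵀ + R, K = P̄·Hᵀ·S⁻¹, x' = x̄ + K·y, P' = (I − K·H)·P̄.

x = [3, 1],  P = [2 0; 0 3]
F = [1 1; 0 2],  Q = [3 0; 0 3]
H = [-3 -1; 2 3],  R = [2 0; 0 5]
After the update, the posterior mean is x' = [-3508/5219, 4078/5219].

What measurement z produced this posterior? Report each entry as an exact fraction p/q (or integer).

z = [2, 2]

x̄ = F·x = [4, 2]
P̄ = F·P·Fᵀ + Q = [8 6; 6 15]
S = H·P̄·Hᵀ + R = [125 -159; -159 244]
K = P̄·Hᵀ·S⁻¹ = [-1914/5219 -520/5219; 1011/5219 1878/5219]
x' − x̄ = [-24384/5219, -6360/5219] = K·y
y = (KᵀK)⁻¹·Kᵀ·(x' − x̄) = [16, -12]
z = y + H·x̄ = [16, -12] + [-14, 14] = [2, 2]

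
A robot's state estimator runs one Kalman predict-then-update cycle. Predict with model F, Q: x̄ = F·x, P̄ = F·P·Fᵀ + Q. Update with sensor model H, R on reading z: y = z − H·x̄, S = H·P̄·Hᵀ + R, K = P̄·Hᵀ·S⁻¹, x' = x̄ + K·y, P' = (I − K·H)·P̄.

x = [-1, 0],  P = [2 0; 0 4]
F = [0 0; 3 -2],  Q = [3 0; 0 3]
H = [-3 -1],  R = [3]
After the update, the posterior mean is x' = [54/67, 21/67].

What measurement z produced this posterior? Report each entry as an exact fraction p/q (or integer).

z = [-3]

x̄ = F·x = [0, -3]
P̄ = F·P·Fᵀ + Q = [3 0; 0 37]
S = H·P̄·Hᵀ + R = [67]
K = P̄·Hᵀ·S⁻¹ = [-9/67; -37/67]
x' − x̄ = [54/67, 222/67] = K·y
y = (KᵀK)⁻¹·Kᵀ·(x' − x̄) = [-6]
z = y + H·x̄ = [-6] + [3] = [-3]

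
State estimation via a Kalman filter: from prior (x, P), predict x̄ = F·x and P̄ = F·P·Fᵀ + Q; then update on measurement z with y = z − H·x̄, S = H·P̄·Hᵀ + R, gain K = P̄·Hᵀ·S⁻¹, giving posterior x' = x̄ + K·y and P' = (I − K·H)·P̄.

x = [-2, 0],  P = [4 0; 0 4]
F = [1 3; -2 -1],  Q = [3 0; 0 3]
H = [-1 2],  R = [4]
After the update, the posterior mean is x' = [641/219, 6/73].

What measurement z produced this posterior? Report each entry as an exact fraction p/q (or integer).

x̄ = F·x = [-2, 4]
P̄ = F·P·Fᵀ + Q = [43 -20; -20 23]
S = H·P̄·Hᵀ + R = [219]
K = P̄·Hᵀ·S⁻¹ = [-83/219; 22/73]
x' − x̄ = [1079/219, -286/73] = K·y
y = (KᵀK)⁻¹·Kᵀ·(x' − x̄) = [-13]
z = y + H·x̄ = [-13] + [10] = [-3]

z = [-3]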